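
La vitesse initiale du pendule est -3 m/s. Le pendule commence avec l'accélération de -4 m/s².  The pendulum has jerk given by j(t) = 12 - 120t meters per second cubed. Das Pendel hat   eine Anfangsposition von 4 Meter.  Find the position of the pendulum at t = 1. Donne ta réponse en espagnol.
Necesitamos integrar nuestra ecuación de la sacudida j(t) = 12 - 120·t 3 veces. Integrando la sacudida y usando la condición inicial a(0) = -4, obtenemos a(t) = -60·t^2 + 12·t - 4. Integrando la aceleración y usando la condición inicial v(0) = -3, obtenemos v(t) = -20·t^3 + 6·t^2 - 4·t - 3. Integrando la velocidad y usando la condición inicial x(0) = 4, obtenemos x(t) = -5·t^4 + 2·t^3 - 2·t^2 - 3·t + 4. Tenemos la posición x(t) = -5·t^4 + 2·t^3 - 2·t^2 - 3·t + 4. Sustituyendo t = 1: x(1) = -4.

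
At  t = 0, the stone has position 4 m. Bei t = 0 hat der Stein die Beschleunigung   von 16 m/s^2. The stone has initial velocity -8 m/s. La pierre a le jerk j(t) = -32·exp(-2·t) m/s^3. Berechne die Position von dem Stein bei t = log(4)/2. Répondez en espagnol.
Debemos encontrar la integral de nuestra ecuación de la sacudida j(t) = -32·exp(-2·t) 3 veces. La antiderivada de la sacudida es la aceleración. Usando a(0) = 16, obtenemos a(t) = 16·exp(-2·t). La integral de la aceleración, con v(0) = -8, da la velocidad: v(t) = -8·exp(-2·t). Tomando ∫v(t)dt y aplicando x(0) = 4, encontramos x(t) = 4·exp(-2·t). De la ecuación de la posición x(t) = 4·exp(-2·t), sustituimos t = log(4)/2 para obtener x = 1.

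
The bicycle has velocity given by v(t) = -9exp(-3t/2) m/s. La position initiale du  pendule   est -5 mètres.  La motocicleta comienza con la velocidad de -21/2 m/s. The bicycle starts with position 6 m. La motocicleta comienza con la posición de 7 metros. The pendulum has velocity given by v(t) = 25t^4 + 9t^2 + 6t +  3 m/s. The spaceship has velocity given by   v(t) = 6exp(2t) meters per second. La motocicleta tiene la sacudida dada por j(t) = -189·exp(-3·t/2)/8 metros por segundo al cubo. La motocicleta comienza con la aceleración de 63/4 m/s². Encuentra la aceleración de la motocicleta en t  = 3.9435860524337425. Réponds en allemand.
Um dies zu lösen, müssen wir 1 Stammfunktion unserer Gleichung für den Ruck j(t) = -189·exp(-3·t/2)/8 finden. Das Integral von dem Ruck ist die Beschleunigung. Mit a(0) = 63/4 erhalten wir a(t) = 63·exp(-3·t/2)/4. Aus der Gleichung für die Beschleunigung a(t) = 63·exp(-3·t/2)/4, setzen wir t = 3.9435860524337425 ein und erhalten a = 0.0424877825674969.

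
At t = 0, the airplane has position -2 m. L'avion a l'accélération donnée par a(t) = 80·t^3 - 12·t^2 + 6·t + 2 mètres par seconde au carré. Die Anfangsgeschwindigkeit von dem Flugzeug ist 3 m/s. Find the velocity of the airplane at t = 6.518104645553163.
We need to integrate our acceleration equation a(t) = 80·t^3 - 12·t^2 + 6·t + 2 1 time. Integrating acceleration and using the initial condition v(0) = 3, we get v(t) = 20·t^4 - 4·t^3 + 3·t^2 + 2·t + 3. We have velocity v(t) = 20·t^4 - 4·t^3 + 3·t^2 + 2·t + 3. Substituting t = 6.518104645553163: v(6.518104645553163) = 35136.4626142890.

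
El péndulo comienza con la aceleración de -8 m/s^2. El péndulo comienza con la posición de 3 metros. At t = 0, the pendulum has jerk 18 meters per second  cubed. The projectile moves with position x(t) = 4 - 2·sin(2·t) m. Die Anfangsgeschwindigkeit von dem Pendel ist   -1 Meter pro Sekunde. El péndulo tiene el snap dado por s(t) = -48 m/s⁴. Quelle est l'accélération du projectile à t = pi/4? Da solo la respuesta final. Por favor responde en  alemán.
a(pi/4) = 8.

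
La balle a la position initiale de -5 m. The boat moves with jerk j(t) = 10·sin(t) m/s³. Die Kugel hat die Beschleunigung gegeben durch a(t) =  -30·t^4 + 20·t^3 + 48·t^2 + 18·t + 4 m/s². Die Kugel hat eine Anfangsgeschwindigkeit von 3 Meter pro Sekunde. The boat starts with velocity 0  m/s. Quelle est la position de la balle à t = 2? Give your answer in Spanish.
Necesitamos integrar nuestra ecuación de la aceleración a(t) = -30·t^4 + 20·t^3 + 48·t^2 + 18·t + 4 2 veces. La integral de la aceleración, con v(0) = 3, da la velocidad: v(t) = -6·t^5 + 5·t^4 + 16·t^3 + 9·t^2 + 4·t + 3. Tomando ∫v(t)dt y aplicando x(0) = -5, encontramos x(t) = -t^6 + t^5 + 4·t^4 + 3·t^3 + 2·t^2 + 3·t - 5. Tenemos la posición x(t) = -t^6 + t^5 + 4·t^4 + 3·t^3 + 2·t^2 + 3·t - 5. Sustituyendo t = 2: x(2) = 65.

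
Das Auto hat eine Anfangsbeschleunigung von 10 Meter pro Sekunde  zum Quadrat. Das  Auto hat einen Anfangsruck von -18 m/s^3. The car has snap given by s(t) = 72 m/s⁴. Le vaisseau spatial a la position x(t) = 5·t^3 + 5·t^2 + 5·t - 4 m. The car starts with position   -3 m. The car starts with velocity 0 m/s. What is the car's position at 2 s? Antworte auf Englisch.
We need to integrate our snap equation s(t) = 72 4 times. Taking ∫s(t)dt and applying j(0) = -18, we find j(t) = 72·t - 18. Integrating jerk and using the initial condition a(0) = 10, we get a(t) = 36·t^2 - 18·t + 10. Taking ∫a(t)dt and applying v(0) = 0, we find v(t) = t·(12·t^2 - 9·t + 10). Finding the integral of v(t) and using x(0) = -3: x(t) = 3·t^4 - 3·t^3 + 5·t^2 - 3. Using x(t) = 3·t^4 - 3·t^3 + 5·t^2 - 3 and substituting t = 2, we find x = 41.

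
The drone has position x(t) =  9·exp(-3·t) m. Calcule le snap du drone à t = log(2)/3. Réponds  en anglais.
We must differentiate our position equation x(t) = 9·exp(-3·t) 4 times. The derivative of position gives velocity: v(t) = -27·exp(-3·t). The derivative of velocity gives acceleration: a(t) = 81·exp(-3·t). Differentiating acceleration, we get jerk: j(t) = -243·exp(-3·t). The derivative of jerk gives snap: s(t) = 729·exp(-3·t). We have snap s(t) = 729·exp(-3·t). Substituting t = log(2)/3: s(log(2)/3) = 729/2.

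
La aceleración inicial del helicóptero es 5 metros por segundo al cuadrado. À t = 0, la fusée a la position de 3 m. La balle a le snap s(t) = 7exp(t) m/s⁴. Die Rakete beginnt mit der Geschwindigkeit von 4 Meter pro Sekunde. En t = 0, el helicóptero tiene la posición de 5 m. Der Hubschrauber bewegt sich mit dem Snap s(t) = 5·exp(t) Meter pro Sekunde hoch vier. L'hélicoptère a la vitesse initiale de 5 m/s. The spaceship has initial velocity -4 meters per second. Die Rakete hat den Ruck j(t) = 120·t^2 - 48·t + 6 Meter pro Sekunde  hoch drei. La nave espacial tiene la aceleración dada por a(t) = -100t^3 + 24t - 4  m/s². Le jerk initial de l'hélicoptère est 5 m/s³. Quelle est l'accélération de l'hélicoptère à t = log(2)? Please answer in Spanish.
Para resolver esto, necesitamos tomar 2 antiderivadas de nuestra ecuación del snap s(t) = 5·exp(t). La antiderivada del snap, con j(0) = 5, da la sacudida: j(t) = 5·exp(t). La integral de la sacudida es la aceleración. Usando a(0) = 5, obtenemos a(t) = 5·exp(t). Usando a(t) = 5·exp(t) y sustituyendo t = log(2), encontramos a = 10.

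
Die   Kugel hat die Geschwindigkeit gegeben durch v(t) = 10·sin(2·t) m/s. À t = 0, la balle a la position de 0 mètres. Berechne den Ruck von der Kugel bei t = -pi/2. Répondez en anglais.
To solve this, we need to take 2 derivatives of our velocity equation v(t) = 10·sin(2·t). Taking d/dt of v(t), we find a(t) = 20·cos(2·t). The derivative of acceleration gives jerk: j(t) = -40·sin(2·t). Using j(t) = -40·sin(2·t) and substituting t = -pi/2, we find j = 0.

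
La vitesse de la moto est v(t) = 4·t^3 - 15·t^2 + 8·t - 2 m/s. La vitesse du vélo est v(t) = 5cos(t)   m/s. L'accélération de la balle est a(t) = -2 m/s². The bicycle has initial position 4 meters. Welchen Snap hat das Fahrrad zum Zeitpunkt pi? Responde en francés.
Nous devons dériver notre équation de la vitesse v(t) = 5·cos(t) 3 fois. En prenant d/dt de v(t), nous trouvons a(t) = -5·sin(t). En dérivant l'accélération, nous obtenons le jerk: j(t) = -5·cos(t). En dérivant le jerk, nous obtenons le snap: s(t) = 5·sin(t). En utilisant s(t) = 5·sin(t) et en substituant t = pi, nous trouvons s = 0.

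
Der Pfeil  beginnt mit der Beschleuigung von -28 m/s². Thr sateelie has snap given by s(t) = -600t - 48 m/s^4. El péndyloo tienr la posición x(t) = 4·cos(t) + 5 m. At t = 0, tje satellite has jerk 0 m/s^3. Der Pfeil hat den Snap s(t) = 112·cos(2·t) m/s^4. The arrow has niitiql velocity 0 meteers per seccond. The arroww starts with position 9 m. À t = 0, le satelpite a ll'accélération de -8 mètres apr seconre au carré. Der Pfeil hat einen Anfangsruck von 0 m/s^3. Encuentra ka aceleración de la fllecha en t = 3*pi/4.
Para resolver esto, necesitamos tomar 2 antiderivadas de nuestra ecuación del snap s(t) = 112·cos(2·t). La integral del snap, con j(0) = 0, da la sacudida: j(t) = 56·sin(2·t). La antiderivada de la sacudida es la aceleración. Usando a(0) = -28, obtenemos a(t) = -28·cos(2·t). Tenemos la aceleración a(t) = -28·cos(2·t). Sustituyendo t = 3*pi/4: a(3*pi/4) = 0.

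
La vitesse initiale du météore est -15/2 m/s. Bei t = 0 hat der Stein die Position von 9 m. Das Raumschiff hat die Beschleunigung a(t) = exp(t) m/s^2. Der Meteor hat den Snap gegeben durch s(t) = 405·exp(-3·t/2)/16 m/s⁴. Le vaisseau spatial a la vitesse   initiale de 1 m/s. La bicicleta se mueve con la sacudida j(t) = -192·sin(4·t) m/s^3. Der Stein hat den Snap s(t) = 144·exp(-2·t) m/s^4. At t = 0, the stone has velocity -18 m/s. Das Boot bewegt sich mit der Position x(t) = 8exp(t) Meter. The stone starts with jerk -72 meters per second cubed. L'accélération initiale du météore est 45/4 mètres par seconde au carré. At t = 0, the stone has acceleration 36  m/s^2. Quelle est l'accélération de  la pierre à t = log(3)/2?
Nous devons intégrer notre équation du snap s(t) = 144·exp(-2·t) 2 fois. En prenant ∫s(t)dt et en appliquant j(0) = -72, nous trouvons j(t) = -72·exp(-2·t). La primitive du jerk, avec a(0) = 36, donne l'accélération: a(t) = 36·exp(-2·t). De l'équation de l'accélération a(t) = 36·exp(-2·t), nous substituons t = log(3)/2 pour obtenir a = 12.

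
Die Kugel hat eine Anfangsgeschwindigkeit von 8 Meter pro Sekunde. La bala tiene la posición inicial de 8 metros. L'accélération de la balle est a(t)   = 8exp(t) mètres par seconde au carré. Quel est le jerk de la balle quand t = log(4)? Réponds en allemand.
Wir müssen unsere Gleichung für die Beschleunigung a(t) = 8·exp(t) 1-mal ableiten. Durch Ableiten von der Beschleunigung erhalten wir den Ruck: j(t) = 8·exp(t). Mit j(t) = 8·exp(t) und Einsetzen von t = log(4), finden wir j = 32.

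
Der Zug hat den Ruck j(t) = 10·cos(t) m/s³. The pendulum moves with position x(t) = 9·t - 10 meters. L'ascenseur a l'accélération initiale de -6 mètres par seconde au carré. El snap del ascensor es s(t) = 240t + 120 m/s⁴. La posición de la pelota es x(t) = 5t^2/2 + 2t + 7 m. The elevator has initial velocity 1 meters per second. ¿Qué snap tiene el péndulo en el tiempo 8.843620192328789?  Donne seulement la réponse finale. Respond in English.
The answer is 0.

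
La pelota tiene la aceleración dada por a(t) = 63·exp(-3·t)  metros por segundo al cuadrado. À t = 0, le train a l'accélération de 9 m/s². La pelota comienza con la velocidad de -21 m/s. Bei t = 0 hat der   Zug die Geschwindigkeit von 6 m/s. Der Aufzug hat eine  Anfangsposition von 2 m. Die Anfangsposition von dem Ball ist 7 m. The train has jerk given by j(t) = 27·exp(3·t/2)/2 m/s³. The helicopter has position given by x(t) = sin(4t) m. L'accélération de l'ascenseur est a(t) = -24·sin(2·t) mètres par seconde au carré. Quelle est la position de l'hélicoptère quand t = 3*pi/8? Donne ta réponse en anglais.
We have position x(t) = sin(4·t). Substituting t = 3*pi/8: x(3*pi/8) = -1.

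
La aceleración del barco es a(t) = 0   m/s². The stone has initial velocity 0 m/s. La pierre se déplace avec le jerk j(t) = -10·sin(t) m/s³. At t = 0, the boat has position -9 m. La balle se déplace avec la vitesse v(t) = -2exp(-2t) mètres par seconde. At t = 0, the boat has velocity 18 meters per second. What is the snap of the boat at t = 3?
We must differentiate our acceleration equation a(t) = 0 2 times. Differentiating acceleration, we get jerk: j(t) = 0. The derivative of jerk gives snap: s(t) = 0. Using s(t) = 0 and substituting t = 3, we find s = 0.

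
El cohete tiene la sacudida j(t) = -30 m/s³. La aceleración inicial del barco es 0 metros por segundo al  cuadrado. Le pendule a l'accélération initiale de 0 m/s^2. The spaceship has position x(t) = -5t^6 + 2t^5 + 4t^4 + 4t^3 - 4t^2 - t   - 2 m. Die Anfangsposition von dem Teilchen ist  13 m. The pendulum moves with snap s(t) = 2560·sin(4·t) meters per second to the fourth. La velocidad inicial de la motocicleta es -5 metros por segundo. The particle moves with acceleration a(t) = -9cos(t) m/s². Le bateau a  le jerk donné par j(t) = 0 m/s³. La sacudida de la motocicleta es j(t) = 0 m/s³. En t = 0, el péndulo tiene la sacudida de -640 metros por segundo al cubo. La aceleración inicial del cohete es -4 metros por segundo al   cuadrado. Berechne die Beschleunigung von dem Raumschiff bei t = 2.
Um dies zu lösen, müssen wir 2 Ableitungen unserer Gleichung für die Position x(t) = -5·t^6 + 2·t^5 + 4·t^4 + 4·t^3 - 4·t^2 - t - 2 nehmen. Mit d/dt von x(t) finden wir v(t) = -30·t^5 + 10·t^4 + 16·t^3 + 12·t^2 - 8·t - 1. Mit d/dt von v(t) finden wir a(t) = -150·t^4 + 40·t^3 + 48·t^2 + 24·t - 8. Aus der Gleichung für die Beschleunigung a(t) = -150·t^4 + 40·t^3 + 48·t^2 + 24·t - 8, setzen wir t = 2 ein und erhalten a = -1848.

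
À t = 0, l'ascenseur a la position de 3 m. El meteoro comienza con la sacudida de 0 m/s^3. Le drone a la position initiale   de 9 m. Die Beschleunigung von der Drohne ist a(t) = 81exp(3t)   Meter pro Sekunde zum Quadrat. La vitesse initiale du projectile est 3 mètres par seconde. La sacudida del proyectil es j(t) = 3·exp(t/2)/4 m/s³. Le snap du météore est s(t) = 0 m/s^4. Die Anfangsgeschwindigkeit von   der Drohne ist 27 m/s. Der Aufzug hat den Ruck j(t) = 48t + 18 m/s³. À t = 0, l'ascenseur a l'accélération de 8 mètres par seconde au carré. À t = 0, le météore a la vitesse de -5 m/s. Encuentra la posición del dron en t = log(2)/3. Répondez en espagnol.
Debemos encontrar la antiderivada de nuestra ecuación de la aceleración a(t) = 81·exp(3·t) 2 veces. Integrando la aceleración y usando la condición inicial v(0) = 27, obtenemos v(t) = 27·exp(3·t). La antiderivada de la velocidad, con x(0) = 9, da la posición: x(t) = 9·exp(3·t). De la ecuación de la posición x(t) = 9·exp(3·t), sustituimos t = log(2)/3 para obtener x = 18.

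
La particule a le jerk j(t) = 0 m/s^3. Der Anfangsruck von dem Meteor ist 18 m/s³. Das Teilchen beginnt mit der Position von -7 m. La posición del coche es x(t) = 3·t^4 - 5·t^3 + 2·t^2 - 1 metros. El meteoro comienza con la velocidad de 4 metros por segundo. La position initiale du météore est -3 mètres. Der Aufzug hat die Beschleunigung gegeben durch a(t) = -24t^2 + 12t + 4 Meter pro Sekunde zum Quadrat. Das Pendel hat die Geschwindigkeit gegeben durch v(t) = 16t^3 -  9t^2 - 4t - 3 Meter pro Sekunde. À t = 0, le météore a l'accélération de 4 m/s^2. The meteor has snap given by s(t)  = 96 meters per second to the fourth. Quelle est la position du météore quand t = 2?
En partant du snap s(t) = 96, nous prenons 4 intégrales. En prenant ∫s(t)dt et en appliquant j(0) = 18, nous trouvons j(t) = 96·t + 18. En intégrant le jerk et en utilisant la condition initiale a(0) = 4, nous obtenons a(t) = 48·t^2 + 18·t + 4. L'intégrale de l'accélération est la vitesse. En utilisant v(0) = 4, nous obtenons v(t) = 16·t^3 + 9·t^2 + 4·t + 4. L'intégrale de la vitesse, avec x(0) = -3, donne la position: x(t) = 4·t^4 + 3·t^3 + 2·t^2 + 4·t - 3. De l'équation de la position x(t) = 4·t^4 + 3·t^3 + 2·t^2 + 4·t - 3, nous substituons t = 2 pour obtenir x = 101.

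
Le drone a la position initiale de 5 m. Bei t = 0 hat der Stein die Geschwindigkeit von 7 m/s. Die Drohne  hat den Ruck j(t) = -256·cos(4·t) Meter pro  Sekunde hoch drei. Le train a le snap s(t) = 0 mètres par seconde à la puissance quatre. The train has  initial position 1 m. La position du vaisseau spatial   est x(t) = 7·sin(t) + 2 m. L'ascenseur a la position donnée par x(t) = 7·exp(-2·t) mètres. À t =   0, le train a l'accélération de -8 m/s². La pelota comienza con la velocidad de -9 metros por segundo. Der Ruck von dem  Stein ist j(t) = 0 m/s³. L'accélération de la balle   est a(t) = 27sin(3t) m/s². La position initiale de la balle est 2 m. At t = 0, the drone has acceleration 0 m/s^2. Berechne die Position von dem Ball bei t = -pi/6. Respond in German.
Wir müssen die Stammfunktion unserer Gleichung für die Beschleunigung a(t) = 27·sin(3·t) 2-mal finden. Mit ∫a(t)dt und Anwendung von v(0) = -9, finden wir v(t) = -9·cos(3·t). Das Integral von der Geschwindigkeit ist die Position. Mit x(0) = 2 erhalten wir x(t) = 2 - 3·sin(3·t). Mit x(t) = 2 - 3·sin(3·t) und Einsetzen von t = -pi/6, finden wir x = 5.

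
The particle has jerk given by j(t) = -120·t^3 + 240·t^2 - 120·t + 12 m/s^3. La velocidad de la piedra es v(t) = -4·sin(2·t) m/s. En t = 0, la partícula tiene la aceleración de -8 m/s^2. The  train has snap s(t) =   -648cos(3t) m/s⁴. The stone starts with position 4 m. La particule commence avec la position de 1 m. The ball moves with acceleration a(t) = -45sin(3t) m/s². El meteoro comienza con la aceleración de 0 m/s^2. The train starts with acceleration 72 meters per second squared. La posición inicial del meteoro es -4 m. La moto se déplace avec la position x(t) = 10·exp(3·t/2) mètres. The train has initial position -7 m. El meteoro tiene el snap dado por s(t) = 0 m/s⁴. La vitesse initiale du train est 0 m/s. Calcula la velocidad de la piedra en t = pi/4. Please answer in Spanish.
De la ecuación de la velocidad v(t) = -4·sin(2·t), sustituimos t = pi/4 para obtener v = -4.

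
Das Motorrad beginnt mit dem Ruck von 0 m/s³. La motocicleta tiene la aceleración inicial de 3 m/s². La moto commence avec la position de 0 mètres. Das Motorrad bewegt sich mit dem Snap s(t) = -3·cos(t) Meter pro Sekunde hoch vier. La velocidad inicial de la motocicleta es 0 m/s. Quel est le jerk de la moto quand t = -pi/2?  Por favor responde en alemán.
Ausgehend von dem Snap s(t) = -3·cos(t), nehmen wir 1 Integral. Durch Integration von dem Snap und Verwendung der Anfangsbedingung j(0) = 0, erhalten wir j(t) = -3·sin(t). Wir haben den Ruck j(t) = -3·sin(t). Durch Einsetzen von t = -pi/2: j(-pi/2) = 3.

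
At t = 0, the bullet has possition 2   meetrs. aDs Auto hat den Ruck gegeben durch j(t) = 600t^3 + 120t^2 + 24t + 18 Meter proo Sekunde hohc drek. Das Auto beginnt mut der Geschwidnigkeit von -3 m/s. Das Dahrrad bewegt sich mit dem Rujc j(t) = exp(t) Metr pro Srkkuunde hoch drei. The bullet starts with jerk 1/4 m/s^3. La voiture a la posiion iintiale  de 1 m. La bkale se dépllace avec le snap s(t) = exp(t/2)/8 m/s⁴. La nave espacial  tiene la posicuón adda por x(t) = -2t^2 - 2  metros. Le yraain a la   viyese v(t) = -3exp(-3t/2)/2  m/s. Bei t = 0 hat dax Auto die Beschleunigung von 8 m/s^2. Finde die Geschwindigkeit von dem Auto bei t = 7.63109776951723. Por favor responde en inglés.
To find the answer, we compute 2 antiderivatives of j(t) = 600·t^3 + 120·t^2 + 24·t + 18. The integral of jerk, with a(0) = 8, gives acceleration: a(t) = 150·t^4 + 40·t^3 + 12·t^2 + 18·t + 8. Integrating acceleration and using the initial condition v(0) = -3, we get v(t) = 30·t^5 + 10·t^4 + 4·t^3 + 9·t^2 + 8·t - 3. From the given velocity equation v(t) = 30·t^5 + 10·t^4 + 4·t^3 + 9·t^2 + 8·t - 3, we substitute t = 7.63109776951723 to get v = 812619.112282659.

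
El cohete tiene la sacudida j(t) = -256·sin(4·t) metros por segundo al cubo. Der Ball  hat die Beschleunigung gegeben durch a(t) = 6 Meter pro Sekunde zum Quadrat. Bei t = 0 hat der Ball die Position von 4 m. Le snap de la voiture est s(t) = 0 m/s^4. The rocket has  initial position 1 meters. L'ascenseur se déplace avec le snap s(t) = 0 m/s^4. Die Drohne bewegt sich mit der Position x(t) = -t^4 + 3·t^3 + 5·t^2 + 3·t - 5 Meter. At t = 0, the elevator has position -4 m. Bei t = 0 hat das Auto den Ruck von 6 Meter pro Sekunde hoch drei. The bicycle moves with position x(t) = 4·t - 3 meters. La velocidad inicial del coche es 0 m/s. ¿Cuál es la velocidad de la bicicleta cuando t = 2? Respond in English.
To solve this, we need to take 1 derivative of our position equation x(t) = 4·t - 3. Taking d/dt of x(t), we find v(t) = 4. Using v(t) = 4 and substituting t = 2, we find v = 4.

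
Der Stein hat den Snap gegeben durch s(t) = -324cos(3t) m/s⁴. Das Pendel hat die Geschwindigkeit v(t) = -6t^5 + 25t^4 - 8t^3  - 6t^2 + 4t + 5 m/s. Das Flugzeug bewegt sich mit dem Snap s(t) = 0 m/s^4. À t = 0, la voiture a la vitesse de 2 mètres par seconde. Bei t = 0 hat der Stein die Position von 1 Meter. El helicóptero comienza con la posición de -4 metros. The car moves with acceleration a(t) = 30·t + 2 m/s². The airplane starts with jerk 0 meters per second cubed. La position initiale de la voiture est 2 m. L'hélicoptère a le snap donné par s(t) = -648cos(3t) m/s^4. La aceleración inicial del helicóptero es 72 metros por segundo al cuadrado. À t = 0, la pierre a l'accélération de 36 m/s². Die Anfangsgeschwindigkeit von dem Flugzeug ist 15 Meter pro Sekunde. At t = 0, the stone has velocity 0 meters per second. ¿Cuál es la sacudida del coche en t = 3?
Para resolver esto, necesitamos tomar 1 derivada de nuestra ecuación de la aceleración a(t) = 30·t + 2. Tomando d/dt de a(t), encontramos j(t) = 30. De la ecuación de la sacudida j(t) = 30, sustituimos t = 3 para obtener j = 30.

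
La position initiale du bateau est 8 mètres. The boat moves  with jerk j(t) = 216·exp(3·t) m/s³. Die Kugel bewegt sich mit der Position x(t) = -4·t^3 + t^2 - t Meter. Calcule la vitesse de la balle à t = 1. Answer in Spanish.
Para resolver esto, necesitamos tomar 1 derivada de nuestra ecuación de la posición x(t) = -4·t^3 + t^2 - t. Tomando d/dt de x(t), encontramos v(t) = -12·t^2 + 2·t - 1. Tenemos la velocidad v(t) = -12·t^2 + 2·t - 1. Sustituyendo t = 1: v(1) = -11.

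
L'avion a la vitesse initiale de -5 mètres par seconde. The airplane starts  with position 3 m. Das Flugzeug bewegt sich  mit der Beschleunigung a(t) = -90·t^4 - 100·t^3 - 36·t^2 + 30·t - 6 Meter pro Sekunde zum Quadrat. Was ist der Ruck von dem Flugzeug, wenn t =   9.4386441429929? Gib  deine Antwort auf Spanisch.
Para resolver esto, necesitamos tomar 1 derivada de nuestra ecuación de la aceleración a(t) = -90·t^4 - 100·t^3 - 36·t^2 + 30·t - 6. Tomando d/dt de a(t), encontramos j(t) = -360·t^3 - 300·t^2 - 72·t + 30. Usando j(t) = -360·t^3 - 300·t^2 - 72·t + 30 y sustituyendo t = 9.4386441429929, encontramos j = -330089.169014235.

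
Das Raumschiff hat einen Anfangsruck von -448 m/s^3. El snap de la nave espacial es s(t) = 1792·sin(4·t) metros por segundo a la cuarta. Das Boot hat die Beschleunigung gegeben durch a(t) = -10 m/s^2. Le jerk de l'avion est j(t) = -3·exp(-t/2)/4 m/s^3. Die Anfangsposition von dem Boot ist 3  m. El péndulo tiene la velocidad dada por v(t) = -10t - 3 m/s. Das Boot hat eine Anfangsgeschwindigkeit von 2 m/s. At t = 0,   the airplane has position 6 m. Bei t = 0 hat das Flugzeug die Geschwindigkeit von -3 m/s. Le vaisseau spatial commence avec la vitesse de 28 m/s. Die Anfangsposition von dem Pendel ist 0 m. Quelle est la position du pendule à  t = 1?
Pour résoudre ceci, nous devons prendre 1 primitive de notre équation de la vitesse v(t) = -10·t - 3. En intégrant la vitesse et en utilisant la condition initiale x(0) = 0, nous obtenons x(t) = -5·t^2 - 3·t. En utilisant x(t) = -5·t^2 - 3·t et en substituant t = 1, nous trouvons x = -8.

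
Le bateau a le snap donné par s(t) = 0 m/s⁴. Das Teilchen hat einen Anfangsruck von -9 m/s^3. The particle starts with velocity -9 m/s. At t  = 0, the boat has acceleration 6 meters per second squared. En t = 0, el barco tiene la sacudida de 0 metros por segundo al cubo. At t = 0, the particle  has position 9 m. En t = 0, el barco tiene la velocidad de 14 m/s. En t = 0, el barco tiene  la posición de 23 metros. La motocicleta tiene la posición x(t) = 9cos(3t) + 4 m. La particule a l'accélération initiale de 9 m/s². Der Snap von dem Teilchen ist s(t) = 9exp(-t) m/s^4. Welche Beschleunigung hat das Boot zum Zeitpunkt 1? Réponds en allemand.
Ausgehend von dem Snap s(t) = 0, nehmen wir 2 Integrale. Die Stammfunktion von dem Snap ist der Ruck. Mit j(0) = 0 erhalten wir j(t) = 0. Mit ∫j(t)dt und Anwendung von a(0) = 6, finden wir a(t) = 6. Aus der Gleichung für die Beschleunigung a(t) = 6, setzen wir t = 1 ein und erhalten a = 6.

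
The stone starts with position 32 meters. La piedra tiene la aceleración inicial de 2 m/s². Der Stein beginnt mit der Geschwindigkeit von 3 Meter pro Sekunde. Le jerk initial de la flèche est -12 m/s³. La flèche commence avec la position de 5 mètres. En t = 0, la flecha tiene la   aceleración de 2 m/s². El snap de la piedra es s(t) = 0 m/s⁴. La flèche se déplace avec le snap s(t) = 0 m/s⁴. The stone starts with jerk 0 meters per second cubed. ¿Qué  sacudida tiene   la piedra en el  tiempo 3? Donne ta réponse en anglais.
To find the answer, we compute 1 integral of s(t) = 0. The integral of snap is jerk. Using j(0) = 0, we get j(t) = 0. Using j(t) = 0 and substituting t = 3, we find j = 0.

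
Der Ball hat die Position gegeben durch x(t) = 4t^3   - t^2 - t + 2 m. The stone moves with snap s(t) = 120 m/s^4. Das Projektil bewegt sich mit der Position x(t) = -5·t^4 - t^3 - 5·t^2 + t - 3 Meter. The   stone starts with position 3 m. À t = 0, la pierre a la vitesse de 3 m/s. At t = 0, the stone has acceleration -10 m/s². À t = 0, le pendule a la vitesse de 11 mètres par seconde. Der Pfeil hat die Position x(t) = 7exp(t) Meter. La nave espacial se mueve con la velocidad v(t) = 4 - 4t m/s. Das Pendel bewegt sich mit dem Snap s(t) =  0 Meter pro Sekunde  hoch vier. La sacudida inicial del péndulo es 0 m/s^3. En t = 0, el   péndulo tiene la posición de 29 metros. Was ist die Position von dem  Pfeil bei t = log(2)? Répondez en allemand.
Wir haben die Position x(t) = 7·exp(t). Durch Einsetzen von t = log(2): x(log(2)) = 14.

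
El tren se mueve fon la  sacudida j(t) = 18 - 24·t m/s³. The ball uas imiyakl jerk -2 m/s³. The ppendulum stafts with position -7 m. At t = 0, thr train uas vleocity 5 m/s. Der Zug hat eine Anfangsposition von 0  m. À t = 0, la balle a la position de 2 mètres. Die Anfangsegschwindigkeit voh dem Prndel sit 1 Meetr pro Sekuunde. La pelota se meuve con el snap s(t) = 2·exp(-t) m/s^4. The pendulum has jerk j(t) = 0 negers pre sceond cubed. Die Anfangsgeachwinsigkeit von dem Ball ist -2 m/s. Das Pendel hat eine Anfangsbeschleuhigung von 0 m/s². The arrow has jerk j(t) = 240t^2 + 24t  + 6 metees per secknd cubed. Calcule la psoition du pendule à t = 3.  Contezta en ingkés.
Starting from jerk j(t) = 0, we take 3 antiderivatives. Finding the antiderivative of j(t) and using a(0) = 0: a(t) = 0. Taking ∫a(t)dt and applying v(0) = 1, we find v(t) = 1. Finding the integral of v(t) and using x(0) = -7: x(t) = t - 7. From the given position equation x(t) = t - 7, we substitute t = 3 to get x = -4.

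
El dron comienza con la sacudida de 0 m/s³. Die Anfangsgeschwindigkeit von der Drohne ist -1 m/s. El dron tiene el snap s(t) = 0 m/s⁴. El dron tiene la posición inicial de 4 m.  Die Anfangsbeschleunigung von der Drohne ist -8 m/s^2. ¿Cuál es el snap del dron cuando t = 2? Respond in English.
Using s(t) = 0 and substituting t = 2, we find s = 0.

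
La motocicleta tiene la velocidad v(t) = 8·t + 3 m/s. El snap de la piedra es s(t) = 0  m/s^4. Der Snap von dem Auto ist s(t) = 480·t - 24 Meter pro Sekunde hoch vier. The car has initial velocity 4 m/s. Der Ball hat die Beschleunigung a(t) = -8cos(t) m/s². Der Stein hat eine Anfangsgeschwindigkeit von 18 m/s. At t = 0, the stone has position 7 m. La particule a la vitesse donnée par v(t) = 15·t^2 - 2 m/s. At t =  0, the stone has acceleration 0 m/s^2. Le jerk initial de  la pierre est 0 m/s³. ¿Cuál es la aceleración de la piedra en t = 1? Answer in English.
We must find the antiderivative of our snap equation s(t) = 0 2 times. Taking ∫s(t)dt and applying j(0) = 0, we find j(t) = 0. Taking ∫j(t)dt and applying a(0) = 0, we find a(t) = 0. Using a(t) = 0 and substituting t = 1, we find a = 0.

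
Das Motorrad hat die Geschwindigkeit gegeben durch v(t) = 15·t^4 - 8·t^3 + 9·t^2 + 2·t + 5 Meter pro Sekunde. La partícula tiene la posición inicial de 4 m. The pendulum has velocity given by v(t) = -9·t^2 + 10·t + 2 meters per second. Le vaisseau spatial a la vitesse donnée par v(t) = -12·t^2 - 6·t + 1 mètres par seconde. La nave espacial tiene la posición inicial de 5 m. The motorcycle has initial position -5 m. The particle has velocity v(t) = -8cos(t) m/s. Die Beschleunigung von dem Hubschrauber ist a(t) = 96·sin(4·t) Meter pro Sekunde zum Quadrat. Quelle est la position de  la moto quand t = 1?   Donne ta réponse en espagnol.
Partiendo de la velocidad v(t) = 15·t^4 - 8·t^3 + 9·t^2 + 2·t + 5, tomamos 1 antiderivada. Integrando la velocidad y usando la condición inicial x(0) = -5, obtenemos x(t) = 3·t^5 - 2·t^4 + 3·t^3 + t^2 + 5·t - 5. Tenemos la posición x(t) = 3·t^5 - 2·t^4 + 3·t^3 + t^2 + 5·t - 5. Sustituyendo t = 1: x(1) = 5.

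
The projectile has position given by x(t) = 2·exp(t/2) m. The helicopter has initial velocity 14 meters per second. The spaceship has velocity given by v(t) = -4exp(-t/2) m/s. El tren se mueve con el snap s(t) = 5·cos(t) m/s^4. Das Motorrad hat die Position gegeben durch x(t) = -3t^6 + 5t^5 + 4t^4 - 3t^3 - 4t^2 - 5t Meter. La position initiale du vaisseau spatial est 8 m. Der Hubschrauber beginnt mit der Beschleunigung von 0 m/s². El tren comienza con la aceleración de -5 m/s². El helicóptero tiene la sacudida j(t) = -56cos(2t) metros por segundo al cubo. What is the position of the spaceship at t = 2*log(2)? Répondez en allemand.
Wir müssen unsere Gleichung für die Geschwindigkeit v(t) = -4·exp(-t/2) 1-mal integrieren. Durch Integration von der Geschwindigkeit und Verwendung der Anfangsbedingung x(0) = 8, erhalten wir x(t) = 8·exp(-t/2). Aus der Gleichung für die Position x(t) = 8·exp(-t/2), setzen wir t = 2*log(2) ein und erhalten x = 4.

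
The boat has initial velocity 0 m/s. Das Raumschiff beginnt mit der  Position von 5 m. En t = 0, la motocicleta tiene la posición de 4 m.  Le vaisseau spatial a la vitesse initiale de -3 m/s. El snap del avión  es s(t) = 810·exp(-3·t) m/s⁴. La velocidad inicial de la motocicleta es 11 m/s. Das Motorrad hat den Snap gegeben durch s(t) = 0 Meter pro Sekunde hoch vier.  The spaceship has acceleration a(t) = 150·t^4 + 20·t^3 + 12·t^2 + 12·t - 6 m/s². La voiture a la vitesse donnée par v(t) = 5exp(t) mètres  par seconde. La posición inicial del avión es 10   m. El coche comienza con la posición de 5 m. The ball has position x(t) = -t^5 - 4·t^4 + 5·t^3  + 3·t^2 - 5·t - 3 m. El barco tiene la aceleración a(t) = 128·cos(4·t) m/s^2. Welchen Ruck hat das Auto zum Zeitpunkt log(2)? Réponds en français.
Nous devons dériver notre équation de la vitesse v(t) = 5·exp(t) 2 fois. En prenant d/dt de v(t), nous trouvons a(t) = 5·exp(t). En prenant d/dt de a(t), nous trouvons j(t) = 5·exp(t). En utilisant j(t) = 5·exp(t) et en substituant t = log(2), nous trouvons j = 10.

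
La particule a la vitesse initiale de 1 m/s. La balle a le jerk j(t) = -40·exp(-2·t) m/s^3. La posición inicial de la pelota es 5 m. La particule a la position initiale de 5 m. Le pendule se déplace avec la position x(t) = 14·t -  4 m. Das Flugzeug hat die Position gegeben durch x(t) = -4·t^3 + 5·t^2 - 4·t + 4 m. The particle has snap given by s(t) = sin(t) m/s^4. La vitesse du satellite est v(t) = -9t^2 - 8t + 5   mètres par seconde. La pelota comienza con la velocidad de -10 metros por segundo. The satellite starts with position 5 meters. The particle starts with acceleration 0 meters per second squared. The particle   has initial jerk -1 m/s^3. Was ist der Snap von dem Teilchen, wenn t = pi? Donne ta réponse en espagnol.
De la ecuación del snap s(t) = sin(t), sustituimos t = pi para obtener s = 0.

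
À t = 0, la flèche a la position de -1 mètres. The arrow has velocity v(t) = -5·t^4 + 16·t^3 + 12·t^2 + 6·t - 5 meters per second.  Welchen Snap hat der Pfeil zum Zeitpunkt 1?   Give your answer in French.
Nous devons dériver notre équation de la vitesse v(t) = -5·t^4 + 16·t^3 + 12·t^2 + 6·t - 5 3 fois. La dérivée de la vitesse donne l'accélération: a(t) = -20·t^3 + 48·t^2 + 24·t + 6. En prenant d/dt de a(t), nous trouvons j(t) = -60·t^2 + 96·t + 24. En dérivant le jerk, nous obtenons le snap: s(t) = 96 - 120·t. Nous avons le snap s(t) = 96 - 120·t. En substituant t = 1: s(1) = -24.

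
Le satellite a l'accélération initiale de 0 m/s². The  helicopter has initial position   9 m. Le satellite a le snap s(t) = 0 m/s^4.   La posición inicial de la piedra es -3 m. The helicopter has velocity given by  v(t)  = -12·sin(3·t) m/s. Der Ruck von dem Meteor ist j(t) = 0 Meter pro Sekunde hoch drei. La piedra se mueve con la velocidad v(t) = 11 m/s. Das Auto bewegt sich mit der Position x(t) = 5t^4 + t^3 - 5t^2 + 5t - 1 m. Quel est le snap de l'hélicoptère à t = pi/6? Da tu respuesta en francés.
Pour résoudre ceci, nous devons prendre 3 dérivées de notre équation de la vitesse v(t) = -12·sin(3·t). En dérivant la vitesse, nous obtenons l'accélération: a(t) = -36·cos(3·t). La dérivée de l'accélération donne le jerk: j(t) = 108·sin(3·t). En dérivant le jerk, nous obtenons le snap: s(t) = 324·cos(3·t). En utilisant s(t) = 324·cos(3·t) et en substituant t = pi/6, nous trouvons s = 0.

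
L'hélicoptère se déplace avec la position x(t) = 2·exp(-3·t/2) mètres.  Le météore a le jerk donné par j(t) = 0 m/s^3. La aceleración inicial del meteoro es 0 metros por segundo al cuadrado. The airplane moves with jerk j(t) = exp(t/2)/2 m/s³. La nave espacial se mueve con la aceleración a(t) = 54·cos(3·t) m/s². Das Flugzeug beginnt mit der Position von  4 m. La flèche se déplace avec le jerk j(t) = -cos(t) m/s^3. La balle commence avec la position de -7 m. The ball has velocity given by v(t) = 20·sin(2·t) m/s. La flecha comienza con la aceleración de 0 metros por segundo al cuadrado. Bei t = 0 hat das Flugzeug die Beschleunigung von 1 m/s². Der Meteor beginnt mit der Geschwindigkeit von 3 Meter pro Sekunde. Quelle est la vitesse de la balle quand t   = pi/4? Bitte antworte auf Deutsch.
Wir haben die Geschwindigkeit v(t) = 20·sin(2·t). Durch Einsetzen von t = pi/4: v(pi/4) = 20.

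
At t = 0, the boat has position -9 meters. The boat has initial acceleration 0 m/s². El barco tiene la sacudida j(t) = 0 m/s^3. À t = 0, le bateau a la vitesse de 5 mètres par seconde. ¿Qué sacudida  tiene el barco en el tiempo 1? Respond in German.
Wir haben den Ruck j(t) = 0. Durch Einsetzen von t = 1: j(1) = 0.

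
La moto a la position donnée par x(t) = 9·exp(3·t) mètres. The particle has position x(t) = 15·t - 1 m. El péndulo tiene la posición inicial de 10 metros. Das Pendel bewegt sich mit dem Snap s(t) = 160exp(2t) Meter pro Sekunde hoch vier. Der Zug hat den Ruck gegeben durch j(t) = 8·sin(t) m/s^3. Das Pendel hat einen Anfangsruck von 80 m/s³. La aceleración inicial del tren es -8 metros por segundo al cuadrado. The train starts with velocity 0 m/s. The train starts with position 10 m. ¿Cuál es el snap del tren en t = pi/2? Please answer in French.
Nous devons dériver notre équation du jerk j(t) = 8·sin(t) 1 fois. En prenant d/dt de j(t), nous trouvons s(t) = 8·cos(t). Nous avons le snap s(t) = 8·cos(t). En substituant t = pi/2: s(pi/2) = 0.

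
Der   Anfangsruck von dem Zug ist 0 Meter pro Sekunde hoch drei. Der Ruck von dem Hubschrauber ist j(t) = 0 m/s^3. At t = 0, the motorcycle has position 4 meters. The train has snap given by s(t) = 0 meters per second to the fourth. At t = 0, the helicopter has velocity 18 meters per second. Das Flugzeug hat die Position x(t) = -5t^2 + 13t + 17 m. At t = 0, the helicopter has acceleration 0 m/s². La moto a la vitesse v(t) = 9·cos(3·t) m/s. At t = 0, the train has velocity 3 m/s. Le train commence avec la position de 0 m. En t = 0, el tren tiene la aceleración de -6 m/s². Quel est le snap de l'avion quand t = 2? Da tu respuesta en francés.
Nous devons dériver notre équation de la position x(t) = -5·t^2 + 13·t + 17 4 fois. En dérivant la position, nous obtenons la vitesse: v(t) = 13 - 10·t. En dérivant la vitesse, nous obtenons l'accélération: a(t) = -10. En prenant d/dt de a(t), nous trouvons j(t) = 0. La dérivée du jerk donne le snap: s(t) = 0. De l'équation du snap s(t) = 0, nous substituons t = 2 pour obtenir s = 0.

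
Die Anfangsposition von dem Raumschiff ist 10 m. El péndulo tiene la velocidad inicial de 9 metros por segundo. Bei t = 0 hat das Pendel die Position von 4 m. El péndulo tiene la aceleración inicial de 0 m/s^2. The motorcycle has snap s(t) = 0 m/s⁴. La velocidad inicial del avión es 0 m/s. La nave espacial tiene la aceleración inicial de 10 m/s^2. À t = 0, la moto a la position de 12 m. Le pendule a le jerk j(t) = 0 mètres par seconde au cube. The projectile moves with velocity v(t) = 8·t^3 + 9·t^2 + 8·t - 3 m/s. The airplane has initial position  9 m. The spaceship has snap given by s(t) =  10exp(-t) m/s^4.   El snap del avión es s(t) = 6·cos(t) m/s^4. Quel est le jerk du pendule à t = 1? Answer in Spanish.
Usando j(t) = 0 y sustituyendo t = 1, encontramos j = 0.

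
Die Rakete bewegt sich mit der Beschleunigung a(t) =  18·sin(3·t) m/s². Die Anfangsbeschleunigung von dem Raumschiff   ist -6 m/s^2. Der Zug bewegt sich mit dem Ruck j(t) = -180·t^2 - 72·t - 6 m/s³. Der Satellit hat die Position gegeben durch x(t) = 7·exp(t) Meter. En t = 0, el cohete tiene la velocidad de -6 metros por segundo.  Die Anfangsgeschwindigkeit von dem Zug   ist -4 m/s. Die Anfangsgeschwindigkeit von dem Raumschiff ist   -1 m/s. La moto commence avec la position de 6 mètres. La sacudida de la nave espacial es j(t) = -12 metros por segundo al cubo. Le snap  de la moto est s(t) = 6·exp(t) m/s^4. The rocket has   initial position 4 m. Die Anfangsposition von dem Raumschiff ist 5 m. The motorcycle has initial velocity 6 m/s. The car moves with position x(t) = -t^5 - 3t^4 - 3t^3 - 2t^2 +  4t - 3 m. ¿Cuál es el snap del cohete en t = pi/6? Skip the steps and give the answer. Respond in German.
Die Antwort ist -162.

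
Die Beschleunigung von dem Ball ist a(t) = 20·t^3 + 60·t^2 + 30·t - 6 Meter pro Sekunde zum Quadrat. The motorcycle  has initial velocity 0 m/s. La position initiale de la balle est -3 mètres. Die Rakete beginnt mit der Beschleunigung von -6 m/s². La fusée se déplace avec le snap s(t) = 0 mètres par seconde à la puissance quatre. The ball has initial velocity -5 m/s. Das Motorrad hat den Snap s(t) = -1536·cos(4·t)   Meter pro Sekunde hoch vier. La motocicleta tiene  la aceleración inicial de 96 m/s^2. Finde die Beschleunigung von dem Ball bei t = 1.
Mit a(t) = 20·t^3 + 60·t^2 + 30·t - 6 und Einsetzen von t = 1, finden wir a = 104.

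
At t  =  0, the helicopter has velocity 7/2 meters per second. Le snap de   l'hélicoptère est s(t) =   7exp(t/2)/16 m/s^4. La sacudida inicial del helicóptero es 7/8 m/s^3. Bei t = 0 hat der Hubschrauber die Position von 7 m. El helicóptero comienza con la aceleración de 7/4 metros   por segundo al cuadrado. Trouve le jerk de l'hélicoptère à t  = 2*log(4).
Nous devons intégrer notre équation du snap s(t) = 7·exp(t/2)/16 1 fois. La primitive du snap est le jerk. En utilisant j(0) = 7/8, nous obtenons j(t) = 7·exp(t/2)/8. Nous avons le jerk j(t) = 7·exp(t/2)/8. En substituant t = 2*log(4): j(2*log(4)) = 7/2.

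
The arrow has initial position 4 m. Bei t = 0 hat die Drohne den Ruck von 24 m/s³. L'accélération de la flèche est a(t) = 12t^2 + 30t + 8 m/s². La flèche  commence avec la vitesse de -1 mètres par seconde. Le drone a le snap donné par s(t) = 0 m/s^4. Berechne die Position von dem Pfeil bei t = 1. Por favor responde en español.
Para resolver esto, necesitamos tomar 2 antiderivadas de nuestra ecuación de la aceleración a(t) = 12·t^2 + 30·t + 8. La antiderivada de la aceleración, con v(0) = -1, da la velocidad: v(t) = 4·t^3 + 15·t^2 + 8·t - 1. La integral de la velocidad, con x(0) = 4, da la posición: x(t) = t^4 + 5·t^3 + 4·t^2 - t + 4. Tenemos la posición x(t) = t^4 + 5·t^3 + 4·t^2 - t + 4. Sustituyendo t = 1: x(1) = 13.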